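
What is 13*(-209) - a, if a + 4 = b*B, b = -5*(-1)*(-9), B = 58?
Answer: -103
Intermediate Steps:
b = -45 (b = 5*(-9) = -45)
a = -2614 (a = -4 - 45*58 = -4 - 2610 = -2614)
13*(-209) - a = 13*(-209) - 1*(-2614) = -2717 + 2614 = -103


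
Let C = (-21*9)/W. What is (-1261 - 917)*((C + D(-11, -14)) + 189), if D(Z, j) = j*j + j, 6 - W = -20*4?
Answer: -34539813/43 ≈ -8.0325e+5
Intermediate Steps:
W = 86 (W = 6 - (-20)*4 = 6 - 1*(-80) = 6 + 80 = 86)
C = -189/86 (C = -21*9/86 = -189*1/86 = -189/86 ≈ -2.1977)
D(Z, j) = j + j² (D(Z, j) = j² + j = j + j²)
(-1261 - 917)*((C + D(-11, -14)) + 189) = (-1261 - 917)*((-189/86 - 14*(1 - 14)) + 189) = -2178*((-189/86 - 14*(-13)) + 189) = -2178*((-189/86 + 182) + 189) = -2178*(15463/86 + 189) = -2178*31717/86 = -34539813/43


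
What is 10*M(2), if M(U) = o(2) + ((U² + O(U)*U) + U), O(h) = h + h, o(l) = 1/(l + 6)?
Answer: 565/4 ≈ 141.25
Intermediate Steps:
o(l) = 1/(6 + l)
O(h) = 2*h
M(U) = ⅛ + U + 3*U² (M(U) = 1/(6 + 2) + ((U² + (2*U)*U) + U) = 1/8 + ((U² + 2*U²) + U) = ⅛ + (3*U² + U) = ⅛ + (U + 3*U²) = ⅛ + U + 3*U²)
10*M(2) = 10*(⅛ + 2 + 3*2²) = 10*(⅛ + 2 + 3*4) = 10*(⅛ + 2 + 12) = 10*(113/8) = 565/4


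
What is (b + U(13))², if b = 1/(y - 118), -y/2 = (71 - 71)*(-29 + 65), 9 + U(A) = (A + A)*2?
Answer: 25735329/13924 ≈ 1848.3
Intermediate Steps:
U(A) = -9 + 4*A (U(A) = -9 + (A + A)*2 = -9 + (2*A)*2 = -9 + 4*A)
y = 0 (y = -2*(71 - 71)*(-29 + 65) = -0*36 = -2*0 = 0)
b = -1/118 (b = 1/(0 - 118) = 1/(-118) = -1/118 ≈ -0.0084746)
(b + U(13))² = (-1/118 + (-9 + 4*13))² = (-1/118 + (-9 + 52))² = (-1/118 + 43)² = (5073/118)² = 25735329/13924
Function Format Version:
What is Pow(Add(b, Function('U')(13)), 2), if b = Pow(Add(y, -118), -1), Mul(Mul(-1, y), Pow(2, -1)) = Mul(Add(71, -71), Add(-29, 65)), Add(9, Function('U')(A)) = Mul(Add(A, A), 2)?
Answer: Rational(25735329, 13924) ≈ 1848.3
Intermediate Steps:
Function('U')(A) = Add(-9, Mul(4, A)) (Function('U')(A) = Add(-9, Mul(Add(A, A), 2)) = Add(-9, Mul(Mul(2, A), 2)) = Add(-9, Mul(4, A)))
y = 0 (y = Mul(-2, Mul(Add(71, -71), Add(-29, 65))) = Mul(-2, Mul(0, 36)) = Mul(-2, 0) = 0)
b = Rational(-1, 118) (b = Pow(Add(0, -118), -1) = Pow(-118, -1) = Rational(-1, 118) ≈ -0.0084746)
Pow(Add(b, Function('U')(13)), 2) = Pow(Add(Rational(-1, 118), Add(-9, Mul(4, 13))), 2) = Pow(Add(Rational(-1, 118), Add(-9, 52)), 2) = Pow(Add(Rational(-1, 118), 43), 2) = Pow(Rational(5073, 118), 2) = Rational(25735329, 13924)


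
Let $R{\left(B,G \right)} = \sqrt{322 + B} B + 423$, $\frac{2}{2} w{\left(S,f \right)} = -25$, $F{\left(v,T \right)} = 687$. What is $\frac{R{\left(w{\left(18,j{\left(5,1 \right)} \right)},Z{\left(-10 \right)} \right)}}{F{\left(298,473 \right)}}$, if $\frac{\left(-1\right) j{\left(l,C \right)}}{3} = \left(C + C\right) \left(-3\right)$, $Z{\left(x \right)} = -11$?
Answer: $\frac{141}{229} - \frac{25 \sqrt{33}}{229} \approx -0.011415$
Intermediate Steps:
$j{\left(l,C \right)} = 18 C$ ($j{\left(l,C \right)} = - 3 \left(C + C\right) \left(-3\right) = - 3 \cdot 2 C \left(-3\right) = - 3 \left(- 6 C\right) = 18 C$)
$w{\left(S,f \right)} = -25$
$R{\left(B,G \right)} = 423 + B \sqrt{322 + B}$ ($R{\left(B,G \right)} = B \sqrt{322 + B} + 423 = 423 + B \sqrt{322 + B}$)
$\frac{R{\left(w{\left(18,j{\left(5,1 \right)} \right)},Z{\left(-10 \right)} \right)}}{F{\left(298,473 \right)}} = \frac{423 - 25 \sqrt{322 - 25}}{687} = \left(423 - 25 \sqrt{297}\right) \frac{1}{687} = \left(423 - 25 \cdot 3 \sqrt{33}\right) \frac{1}{687} = \left(423 - 75 \sqrt{33}\right) \frac{1}{687} = \frac{141}{229} - \frac{25 \sqrt{33}}{229}$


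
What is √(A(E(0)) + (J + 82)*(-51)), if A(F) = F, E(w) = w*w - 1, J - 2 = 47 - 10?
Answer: 2*I*√1543 ≈ 78.562*I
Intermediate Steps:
J = 39 (J = 2 + (47 - 10) = 2 + 37 = 39)
E(w) = -1 + w² (E(w) = w² - 1 = -1 + w²)
√(A(E(0)) + (J + 82)*(-51)) = √((-1 + 0²) + (39 + 82)*(-51)) = √((-1 + 0) + 121*(-51)) = √(-1 - 6171) = √(-6172) = 2*I*√1543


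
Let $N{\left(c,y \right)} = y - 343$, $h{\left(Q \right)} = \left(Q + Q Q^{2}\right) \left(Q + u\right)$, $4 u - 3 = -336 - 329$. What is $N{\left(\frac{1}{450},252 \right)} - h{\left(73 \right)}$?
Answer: $35990734$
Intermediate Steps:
$u = - \frac{331}{2}$ ($u = \frac{3}{4} + \frac{-336 - 329}{4} = \frac{3}{4} + \frac{1}{4} \left(-665\right) = \frac{3}{4} - \frac{665}{4} = - \frac{331}{2} \approx -165.5$)
$h{\left(Q \right)} = \left(- \frac{331}{2} + Q\right) \left(Q + Q^{3}\right)$ ($h{\left(Q \right)} = \left(Q + Q Q^{2}\right) \left(Q - \frac{331}{2}\right) = \left(Q + Q^{3}\right) \left(- \frac{331}{2} + Q\right) = \left(- \frac{331}{2} + Q\right) \left(Q + Q^{3}\right)$)
$N{\left(c,y \right)} = -343 + y$ ($N{\left(c,y \right)} = y - 343 = -343 + y$)
$N{\left(\frac{1}{450},252 \right)} - h{\left(73 \right)} = \left(-343 + 252\right) - \frac{1}{2} \cdot 73 \left(-331 - 331 \cdot 73^{2} + 2 \cdot 73 + 2 \cdot 73^{3}\right) = -91 - \frac{1}{2} \cdot 73 \left(-331 - 1763899 + 146 + 2 \cdot 389017\right) = -91 - \frac{1}{2} \cdot 73 \left(-331 - 1763899 + 146 + 778034\right) = -91 - \frac{1}{2} \cdot 73 \left(-986050\right) = -91 - -35990825 = -91 + 35990825 = 35990734$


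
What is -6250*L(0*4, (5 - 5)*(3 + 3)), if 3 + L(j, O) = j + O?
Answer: 18750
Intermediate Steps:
L(j, O) = -3 + O + j (L(j, O) = -3 + (j + O) = -3 + (O + j) = -3 + O + j)
-6250*L(0*4, (5 - 5)*(3 + 3)) = -6250*(-3 + (5 - 5)*(3 + 3) + 0*4) = -6250*(-3 + 0*6 + 0) = -6250*(-3 + 0 + 0) = -6250*(-3) = 18750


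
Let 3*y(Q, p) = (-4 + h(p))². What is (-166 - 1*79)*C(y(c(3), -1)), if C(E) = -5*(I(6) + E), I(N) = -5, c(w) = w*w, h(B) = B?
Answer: 12250/3 ≈ 4083.3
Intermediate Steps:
c(w) = w²
y(Q, p) = (-4 + p)²/3
C(E) = 25 - 5*E (C(E) = -5*(-5 + E) = 25 - 5*E)
(-166 - 1*79)*C(y(c(3), -1)) = (-166 - 1*79)*(25 - 5*(-4 - 1)²/3) = (-166 - 79)*(25 - 5*(-5)²/3) = -245*(25 - 5*25/3) = -245*(25 - 125/3) = -245*(-50/3) = 12250/3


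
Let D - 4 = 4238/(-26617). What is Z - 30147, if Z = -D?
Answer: -802524929/26617 ≈ -30151.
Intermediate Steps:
D = 102230/26617 (D = 4 + 4238/(-26617) = 4 + 4238*(-1/26617) = 4 - 4238/26617 = 102230/26617 ≈ 3.8408)
Z = -102230/26617 (Z = -1*102230/26617 = -102230/26617 ≈ -3.8408)
Z - 30147 = -102230/26617 - 30147 = -802524929/26617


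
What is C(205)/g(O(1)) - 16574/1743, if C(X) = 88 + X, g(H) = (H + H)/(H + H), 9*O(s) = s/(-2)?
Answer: 494125/1743 ≈ 283.49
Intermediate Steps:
O(s) = -s/18 (O(s) = (s/(-2))/9 = (s*(-1/2))/9 = (-s/2)/9 = -s/18)
g(H) = 1 (g(H) = (2*H)/((2*H)) = (2*H)*(1/(2*H)) = 1)
C(205)/g(O(1)) - 16574/1743 = (88 + 205)/1 - 16574/1743 = 293*1 - 16574*1/1743 = 293 - 16574/1743 = 494125/1743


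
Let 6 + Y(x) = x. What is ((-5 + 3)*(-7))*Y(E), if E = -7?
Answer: -182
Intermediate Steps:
Y(x) = -6 + x
((-5 + 3)*(-7))*Y(E) = ((-5 + 3)*(-7))*(-6 - 7) = -2*(-7)*(-13) = 14*(-13) = -182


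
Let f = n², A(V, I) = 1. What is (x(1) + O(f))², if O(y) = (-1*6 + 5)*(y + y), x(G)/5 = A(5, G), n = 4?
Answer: 729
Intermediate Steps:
f = 16 (f = 4² = 16)
x(G) = 5 (x(G) = 5*1 = 5)
O(y) = -2*y (O(y) = (-6 + 5)*(2*y) = -2*y)
(x(1) + O(f))² = (5 - 2*16)² = (5 - 32)² = (-27)² = 729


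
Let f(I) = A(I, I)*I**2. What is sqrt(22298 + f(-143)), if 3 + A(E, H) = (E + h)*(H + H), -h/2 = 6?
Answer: sqrt(906465121) ≈ 30108.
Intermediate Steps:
h = -12 (h = -2*6 = -12)
A(E, H) = -3 + 2*H*(-12 + E) (A(E, H) = -3 + (E - 12)*(H + H) = -3 + (-12 + E)*(2*H) = -3 + 2*H*(-12 + E))
f(I) = I**2*(-3 - 24*I + 2*I**2) (f(I) = (-3 - 24*I + 2*I*I)*I**2 = (-3 - 24*I + 2*I**2)*I**2 = I**2*(-3 - 24*I + 2*I**2))
sqrt(22298 + f(-143)) = sqrt(22298 + (-143)**2*(-3 - 24*(-143) + 2*(-143)**2)) = sqrt(22298 + 20449*(-3 + 3432 + 2*20449)) = sqrt(22298 + 20449*(-3 + 3432 + 40898)) = sqrt(22298 + 20449*44327) = sqrt(22298 + 906442823) = sqrt(906465121)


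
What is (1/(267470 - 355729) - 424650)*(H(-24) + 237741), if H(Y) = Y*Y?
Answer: -8931926776977267/88259 ≈ -1.0120e+11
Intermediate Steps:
H(Y) = Y²
(1/(267470 - 355729) - 424650)*(H(-24) + 237741) = (1/(267470 - 355729) - 424650)*((-24)² + 237741) = (1/(-88259) - 424650)*(576 + 237741) = (-1/88259 - 424650)*238317 = -37479184351/88259*238317 = -8931926776977267/88259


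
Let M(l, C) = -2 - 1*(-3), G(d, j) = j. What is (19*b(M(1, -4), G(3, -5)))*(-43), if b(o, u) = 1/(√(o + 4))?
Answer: -817*√5/5 ≈ -365.37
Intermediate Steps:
M(l, C) = 1 (M(l, C) = -2 + 3 = 1)
b(o, u) = (4 + o)^(-½) (b(o, u) = 1/(√(4 + o)) = (4 + o)^(-½))
(19*b(M(1, -4), G(3, -5)))*(-43) = (19/√(4 + 1))*(-43) = (19/√5)*(-43) = (19*(√5/5))*(-43) = (19*√5/5)*(-43) = -817*√5/5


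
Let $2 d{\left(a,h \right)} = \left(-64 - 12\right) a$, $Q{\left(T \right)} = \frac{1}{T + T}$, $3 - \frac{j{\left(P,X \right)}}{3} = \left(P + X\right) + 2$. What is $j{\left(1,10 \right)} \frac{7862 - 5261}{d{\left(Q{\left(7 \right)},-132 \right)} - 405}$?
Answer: $\frac{273105}{1427} \approx 191.38$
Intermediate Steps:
$j{\left(P,X \right)} = 3 - 3 P - 3 X$ ($j{\left(P,X \right)} = 9 - 3 \left(\left(P + X\right) + 2\right) = 9 - 3 \left(2 + P + X\right) = 9 - \left(6 + 3 P + 3 X\right) = 3 - 3 P - 3 X$)
$Q{\left(T \right)} = \frac{1}{2 T}$
$d{\left(a,h \right)} = - 38 a$ ($d{\left(a,h \right)} = \frac{\left(-64 - 12\right) a}{2} = \frac{\left(-76\right) a}{2} = - 38 a$)
$j{\left(1,10 \right)} \frac{7862 - 5261}{d{\left(Q{\left(7 \right)},-132 \right)} - 405} = \left(3 - 3 - 30\right) \frac{7862 - 5261}{- 38 \frac{1}{2 \cdot 7} - 405} = \left(3 - 3 - 30\right) \frac{2601}{- 38 \cdot \frac{1}{2} \cdot \frac{1}{7} - 405} = - 30 \frac{2601}{\left(-38\right) \frac{1}{14} - 405} = - 30 \frac{2601}{- \frac{19}{7} - 405} = - 30 \frac{2601}{- \frac{2854}{7}} = - 30 \cdot 2601 \left(- \frac{7}{2854}\right) = \left(-30\right) \left(- \frac{18207}{2854}\right) = \frac{273105}{1427}$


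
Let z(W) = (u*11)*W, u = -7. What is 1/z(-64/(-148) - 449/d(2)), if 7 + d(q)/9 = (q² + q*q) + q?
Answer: 999/1245937 ≈ 0.00080181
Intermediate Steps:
d(q) = -63 + 9*q + 18*q² (d(q) = -63 + 9*((q² + q*q) + q) = -63 + 9*((q² + q²) + q) = -63 + 9*(2*q² + q) = -63 + 9*(q + 2*q²) = -63 + (9*q + 18*q²) = -63 + 9*q + 18*q²)
z(W) = -77*W (z(W) = (-7*11)*W = -77*W)
1/z(-64/(-148) - 449/d(2)) = 1/(-77*(-64/(-148) - 449/(-63 + 9*2 + 18*2²))) = 1/(-77*(-64*(-1/148) - 449/(-63 + 18 + 18*4))) = 1/(-77*(16/37 - 449/(-63 + 18 + 72))) = 1/(-77*(16/37 - 449/27)) = 1/(-77*(-16181/999)) = 1/(1245937/999) = 999/1245937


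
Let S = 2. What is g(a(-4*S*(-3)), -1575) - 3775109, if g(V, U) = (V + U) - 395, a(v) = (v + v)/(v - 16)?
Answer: -3777073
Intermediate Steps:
a(v) = 2*v/(-16 + v) (a(v) = (2*v)/(-16 + v) = 2*v/(-16 + v))
g(V, U) = -395 + U + V (g(V, U) = (U + V) - 395 = -395 + U + V)
g(a(-4*S*(-3)), -1575) - 3775109 = (-395 - 1575 + 2*(-4*2*(-3))/(-16 - 4*2*(-3))) - 3775109 = (-395 - 1575 + 2*(-8*(-3))/(-16 - 8*(-3))) - 3775109 = (-395 - 1575 + 2*(-1*(-24))/(-16 - 1*(-24))) - 3775109 = (-395 - 1575 + 2*24/(-16 + 24)) - 3775109 = (-395 - 1575 + 2*24/8) - 3775109 = (-395 - 1575 + 2*24*(1/8)) - 3775109 = (-395 - 1575 + 6) - 3775109 = -1964 - 3775109 = -3777073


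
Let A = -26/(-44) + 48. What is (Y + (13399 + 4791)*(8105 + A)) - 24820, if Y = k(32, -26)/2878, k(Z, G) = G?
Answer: 2347266559272/15829 ≈ 1.4829e+8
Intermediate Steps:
A = 1069/22 (A = -26*(-1/44) + 48 = 13/22 + 48 = 1069/22 ≈ 48.591)
Y = -13/1439 (Y = -26/2878 = -26*1/2878 = -13/1439 ≈ -0.0090341)
(Y + (13399 + 4791)*(8105 + A)) - 24820 = (-13/1439 + (13399 + 4791)*(8105 + 1069/22)) - 24820 = (-13/1439 + 18190*(179379/22)) - 24820 = (-13/1439 + 1631452005/11) - 24820 = 2347659435052/15829 - 24820 = 2347266559272/15829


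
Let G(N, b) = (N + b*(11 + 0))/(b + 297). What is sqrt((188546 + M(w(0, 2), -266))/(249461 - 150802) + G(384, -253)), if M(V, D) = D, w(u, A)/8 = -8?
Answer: I*sqrt(2048507231749)/197318 ≈ 7.2536*I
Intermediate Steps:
w(u, A) = -64 (w(u, A) = 8*(-8) = -64)
G(N, b) = (N + 11*b)/(297 + b) (G(N, b) = (N + b*11)/(297 + b) = (N + 11*b)/(297 + b))
sqrt((188546 + M(w(0, 2), -266))/(249461 - 150802) + G(384, -253)) = sqrt((188546 - 266)/(249461 - 150802) + (384 + 11*(-253))/(297 - 253)) = sqrt(188280/98659 + (384 - 2783)/44) = sqrt(188280*(1/98659) + (1/44)*(-2399)) = sqrt(188280/98659 - 2399/44) = sqrt(-20763511/394636) = I*sqrt(2048507231749)/197318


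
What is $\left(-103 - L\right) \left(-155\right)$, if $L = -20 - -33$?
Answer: $17980$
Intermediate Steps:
$L = 13$ ($L = -20 + 33 = 13$)
$\left(-103 - L\right) \left(-155\right) = \left(-103 - 13\right) \left(-155\right) = \left(-116\right) \left(-155\right) = 17980$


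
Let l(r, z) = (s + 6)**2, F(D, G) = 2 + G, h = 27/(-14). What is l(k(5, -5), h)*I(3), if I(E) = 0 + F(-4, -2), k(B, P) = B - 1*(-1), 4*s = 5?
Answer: 0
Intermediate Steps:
s = 5/4 (s = (1/4)*5 = 5/4 ≈ 1.2500)
k(B, P) = 1 + B (k(B, P) = B + 1 = 1 + B)
h = -27/14 (h = 27*(-1/14) = -27/14 ≈ -1.9286)
l(r, z) = 841/16 (l(r, z) = (5/4 + 6)**2 = (29/4)**2 = 841/16)
I(E) = 0 (I(E) = 0 + (2 - 2) = 0 + 0 = 0)
l(k(5, -5), h)*I(3) = (841/16)*0 = 0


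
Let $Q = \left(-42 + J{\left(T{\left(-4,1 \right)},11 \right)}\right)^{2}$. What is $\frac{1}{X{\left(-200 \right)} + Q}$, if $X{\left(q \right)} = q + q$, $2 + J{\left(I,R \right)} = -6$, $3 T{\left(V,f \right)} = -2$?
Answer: $\frac{1}{2100} \approx 0.00047619$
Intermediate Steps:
$T{\left(V,f \right)} = - \frac{2}{3}$ ($T{\left(V,f \right)} = \frac{1}{3} \left(-2\right) = - \frac{2}{3}$)
$J{\left(I,R \right)} = -8$ ($J{\left(I,R \right)} = -2 - 6 = -8$)
$X{\left(q \right)} = 2 q$
$Q = 2500$ ($Q = \left(-42 - 8\right)^{2} = \left(-50\right)^{2} = 2500$)
$\frac{1}{X{\left(-200 \right)} + Q} = \frac{1}{2 \left(-200\right) + 2500} = \frac{1}{-400 + 2500} = \frac{1}{2100}$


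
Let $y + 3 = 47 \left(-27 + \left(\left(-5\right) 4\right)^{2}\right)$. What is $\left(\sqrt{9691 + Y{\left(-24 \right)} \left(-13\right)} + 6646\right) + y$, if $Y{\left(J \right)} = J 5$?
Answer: $24174 + \sqrt{11251} \approx 24280.0$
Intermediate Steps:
$Y{\left(J \right)} = 5 J$
$y = 17528$ ($y = -3 + 47 \left(-27 + \left(\left(-5\right) 4\right)^{2}\right) = -3 + 47 \left(-27 + \left(-20\right)^{2}\right) = -3 + 47 \left(-27 + 400\right) = -3 + 47 \cdot 373 = -3 + 17531 = 17528$)
$\left(\sqrt{9691 + Y{\left(-24 \right)} \left(-13\right)} + 6646\right) + y = \left(\sqrt{9691 + 5 \left(-24\right) \left(-13\right)} + 6646\right) + 17528 = \left(\sqrt{9691 - -1560} + 6646\right) + 17528 = \left(\sqrt{9691 + 1560} + 6646\right) + 17528 = \left(\sqrt{11251} + 6646\right) + 17528 = \left(6646 + \sqrt{11251}\right) + 17528 = 24174 + \sqrt{11251}$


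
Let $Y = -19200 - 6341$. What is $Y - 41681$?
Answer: $-67222$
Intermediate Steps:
$Y = -25541$
$Y - 41681 = -25541 - 41681 = -67222$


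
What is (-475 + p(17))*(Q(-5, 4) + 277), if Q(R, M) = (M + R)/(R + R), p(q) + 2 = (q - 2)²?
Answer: -349146/5 ≈ -69829.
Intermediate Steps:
p(q) = -2 + (-2 + q)² (p(q) = -2 + (q - 2)² = -2 + (-2 + q)²)
Q(R, M) = (M + R)/(2*R) (Q(R, M) = (M + R)/((2*R)) = (M + R)*(1/(2*R)) = (M + R)/(2*R))
(-475 + p(17))*(Q(-5, 4) + 277) = (-475 + (-2 + (-2 + 17)²))*((½)*(4 - 5)/(-5) + 277) = (-475 + (-2 + 15²))*((½)*(-⅕)*(-1) + 277) = (-475 + (-2 + 225))*(⅒ + 277) = (-475 + 223)*(2771/10) = -252*2771/10 = -349146/5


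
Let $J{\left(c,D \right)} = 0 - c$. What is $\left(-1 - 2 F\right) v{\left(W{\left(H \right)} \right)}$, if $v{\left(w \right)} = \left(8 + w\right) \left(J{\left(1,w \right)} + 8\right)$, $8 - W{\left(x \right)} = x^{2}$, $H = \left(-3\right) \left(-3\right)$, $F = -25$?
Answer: $-22295$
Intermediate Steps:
$J{\left(c,D \right)} = - c$
$H = 9$
$W{\left(x \right)} = 8 - x^{2}$
$v{\left(w \right)} = 56 + 7 w$ ($v{\left(w \right)} = \left(8 + w\right) \left(\left(-1\right) 1 + 8\right) = \left(8 + w\right) \left(-1 + 8\right) = \left(8 + w\right) 7 = 56 + 7 w$)
$\left(-1 - 2 F\right) v{\left(W{\left(H \right)} \right)} = \left(-1 - -50\right) \left(56 + 7 \left(8 - 9^{2}\right)\right) = \left(-1 + 50\right) \left(56 + 7 \left(8 - 81\right)\right) = 49 \left(56 + 7 \left(8 - 81\right)\right) = 49 \left(56 + 7 \left(-73\right)\right) = 49 \left(56 - 511\right) = 49 \left(-455\right) = -22295$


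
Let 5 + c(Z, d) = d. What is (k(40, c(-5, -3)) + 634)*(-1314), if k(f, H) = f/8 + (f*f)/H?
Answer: -576846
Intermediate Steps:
c(Z, d) = -5 + d
k(f, H) = f/8 + f²/H (k(f, H) = f*(⅛) + f²/H = f/8 + f²/H)
(k(40, c(-5, -3)) + 634)*(-1314) = (((⅛)*40 + 40²/(-5 - 3)) + 634)*(-1314) = ((5 + 1600/(-8)) + 634)*(-1314) = ((5 - ⅛*1600) + 634)*(-1314) = ((5 - 200) + 634)*(-1314) = (-195 + 634)*(-1314) = 439*(-1314) = -576846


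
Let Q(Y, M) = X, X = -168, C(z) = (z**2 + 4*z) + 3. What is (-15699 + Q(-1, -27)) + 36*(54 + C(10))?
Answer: -8775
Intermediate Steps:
C(z) = 3 + z**2 + 4*z
Q(Y, M) = -168
(-15699 + Q(-1, -27)) + 36*(54 + C(10)) = (-15699 - 168) + 36*(54 + (3 + 10**2 + 4*10)) = -15867 + 36*(54 + (3 + 100 + 40)) = -15867 + 36*(54 + 143) = -15867 + 36*197 = -15867 + 7092 = -8775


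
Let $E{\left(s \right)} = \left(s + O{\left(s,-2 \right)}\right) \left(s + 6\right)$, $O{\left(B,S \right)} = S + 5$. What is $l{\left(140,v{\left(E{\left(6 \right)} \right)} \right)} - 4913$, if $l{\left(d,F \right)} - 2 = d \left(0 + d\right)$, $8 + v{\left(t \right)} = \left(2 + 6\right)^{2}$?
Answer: $14689$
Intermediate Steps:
$O{\left(B,S \right)} = 5 + S$
$E{\left(s \right)} = \left(3 + s\right) \left(6 + s\right)$ ($E{\left(s \right)} = \left(s + \left(5 - 2\right)\right) \left(s + 6\right) = \left(s + 3\right) \left(6 + s\right) = \left(3 + s\right) \left(6 + s\right)$)
$v{\left(t \right)} = 56$ ($v{\left(t \right)} = -8 + \left(2 + 6\right)^{2} = -8 + 8^{2} = -8 + 64 = 56$)
$l{\left(d,F \right)} = 2 + d^{2}$ ($l{\left(d,F \right)} = 2 + d \left(0 + d\right) = 2 + d d = 2 + d^{2}$)
$l{\left(140,v{\left(E{\left(6 \right)} \right)} \right)} - 4913 = \left(2 + 140^{2}\right) - 4913 = \left(2 + 19600\right) - 4913 = 19602 - 4913 = 14689$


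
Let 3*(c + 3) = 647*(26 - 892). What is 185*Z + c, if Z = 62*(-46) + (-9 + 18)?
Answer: -2138176/3 ≈ -7.1273e+5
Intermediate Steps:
c = -560311/3 (c = -3 + (647*(26 - 892))/3 = -3 + (647*(-866))/3 = -3 + (⅓)*(-560302) = -3 - 560302/3 = -560311/3 ≈ -1.8677e+5)
Z = -2843 (Z = -2852 + 9 = -2843)
185*Z + c = 185*(-2843) - 560311/3 = -525955 - 560311/3 = -2138176/3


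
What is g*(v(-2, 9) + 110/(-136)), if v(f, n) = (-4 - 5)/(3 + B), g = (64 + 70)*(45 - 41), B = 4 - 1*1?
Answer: -21038/17 ≈ -1237.5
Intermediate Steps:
B = 3 (B = 4 - 1 = 3)
g = 536 (g = 134*4 = 536)
v(f, n) = -3/2 (v(f, n) = (-4 - 5)/(3 + 3) = -9/6 = -9*⅙ = -3/2)
g*(v(-2, 9) + 110/(-136)) = 536*(-3/2 + 110/(-136)) = 536*(-3/2 + 110*(-1/136)) = 536*(-3/2 - 55/68) = 536*(-157/68) = -21038/17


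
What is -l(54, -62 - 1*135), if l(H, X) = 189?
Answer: -189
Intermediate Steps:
-l(54, -62 - 1*135) = -1*189 = -189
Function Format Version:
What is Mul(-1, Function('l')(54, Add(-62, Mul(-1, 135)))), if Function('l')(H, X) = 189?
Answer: -189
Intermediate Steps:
Mul(-1, Function('l')(54, Add(-62, Mul(-1, 135)))) = Mul(-1, 189) = -189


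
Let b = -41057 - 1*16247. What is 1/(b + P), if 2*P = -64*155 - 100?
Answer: -1/62314 ≈ -1.6048e-5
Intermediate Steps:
b = -57304 (b = -41057 - 16247 = -57304)
P = -5010 (P = (-64*155 - 100)/2 = (-9920 - 100)/2 = (1/2)*(-10020) = -5010)
1/(b + P) = 1/(-57304 - 5010) = 1/(-62314) = -1/62314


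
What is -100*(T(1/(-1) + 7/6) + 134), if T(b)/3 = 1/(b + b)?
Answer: -14300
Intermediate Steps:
T(b) = 3/(2*b) (T(b) = 3/(b + b) = 3/((2*b)) = 3*(1/(2*b)) = 3/(2*b))
-100*(T(1/(-1) + 7/6) + 134) = -100*(3/(2*(1/(-1) + 7/6)) + 134) = -100*(3/(2*(1*(-1) + 7*(⅙))) + 134) = -100*(3/(2*(-1 + 7/6)) + 134) = -100*(3/(2*(⅙)) + 134) = -100*((3/2)*6 + 134) = -100*(9 + 134) = -100*143 = -14300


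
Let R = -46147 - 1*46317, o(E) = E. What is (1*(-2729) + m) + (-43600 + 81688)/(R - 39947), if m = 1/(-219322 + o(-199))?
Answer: -1149741897982/421260799 ≈ -2729.3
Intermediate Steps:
R = -92464 (R = -46147 - 46317 = -92464)
m = -1/219521 (m = 1/(-219322 - 199) = 1/(-219521) = -1/219521 ≈ -4.5554e-6)
(1*(-2729) + m) + (-43600 + 81688)/(R - 39947) = (1*(-2729) - 1/219521) + (-43600 + 81688)/(-92464 - 39947) = (-2729 - 1/219521) + 38088/(-132411) = -599072810/219521 + 38088*(-1/132411) = -599072810/219521 - 552/1919 = -1149741897982/421260799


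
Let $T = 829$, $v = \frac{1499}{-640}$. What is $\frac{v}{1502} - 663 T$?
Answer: $- \frac{528345444059}{961280} \approx -5.4963 \cdot 10^{5}$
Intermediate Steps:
$v = - \frac{1499}{640}$ ($v = 1499 \left(- \frac{1}{640}\right) = - \frac{1499}{640} \approx -2.3422$)
$\frac{v}{1502} - 663 T = - \frac{1499}{640 \cdot 1502} - 549627 = \left(- \frac{1499}{640}\right) \frac{1}{1502} - 549627 = - \frac{1499}{961280} - 549627 = - \frac{528345444059}{961280}$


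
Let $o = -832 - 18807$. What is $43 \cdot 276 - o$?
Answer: $31507$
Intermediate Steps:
$o = -19639$ ($o = -832 - 18807 = -19639$)
$43 \cdot 276 - o = 43 \cdot 276 - -19639 = 11868 + 19639 = 31507$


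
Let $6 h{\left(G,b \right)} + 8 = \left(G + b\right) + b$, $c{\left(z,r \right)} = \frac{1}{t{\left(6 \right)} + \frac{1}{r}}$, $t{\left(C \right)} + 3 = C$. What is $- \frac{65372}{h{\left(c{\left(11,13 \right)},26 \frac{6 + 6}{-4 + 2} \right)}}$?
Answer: $\frac{15689280}{12787} \approx 1227.0$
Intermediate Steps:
$t{\left(C \right)} = -3 + C$
$c{\left(z,r \right)} = \frac{1}{3 + \frac{1}{r}}$ ($c{\left(z,r \right)} = \frac{1}{\left(-3 + 6\right) + \frac{1}{r}} = \frac{1}{3 + \frac{1}{r}}$)
$h{\left(G,b \right)} = - \frac{4}{3} + \frac{b}{3} + \frac{G}{6}$ ($h{\left(G,b \right)} = - \frac{4}{3} + \frac{\left(G + b\right) + b}{6} = - \frac{4}{3} + \frac{G + 2 b}{6} = - \frac{4}{3} + \left(\frac{b}{3} + \frac{G}{6}\right) = - \frac{4}{3} + \frac{b}{3} + \frac{G}{6}$)
$- \frac{65372}{h{\left(c{\left(11,13 \right)},26 \frac{6 + 6}{-4 + 2} \right)}} = - \frac{65372}{- \frac{4}{3} + \frac{26 \frac{6 + 6}{-4 + 2}}{3} + \frac{13 \frac{1}{1 + 3 \cdot 13}}{6}} = - \frac{65372}{- \frac{4}{3} + \frac{26 \frac{12}{-2}}{3} + \frac{13 \frac{1}{1 + 39}}{6}} = - \frac{65372}{- \frac{4}{3} + \frac{26 \cdot 12 \left(- \frac{1}{2}\right)}{3} + \frac{13 \cdot \frac{1}{40}}{6}} = - \frac{65372}{- \frac{4}{3} + \frac{26 \left(-6\right)}{3} + \frac{13 \cdot \frac{1}{40}}{6}} = - \frac{65372}{- \frac{4}{3} + \frac{1}{3} \left(-156\right) + \frac{1}{6} \cdot \frac{13}{40}} = - \frac{65372}{- \frac{4}{3} - 52 + \frac{13}{240}} = - \frac{65372}{- \frac{12787}{240}} = \left(-65372\right) \left(- \frac{240}{12787}\right) = \frac{15689280}{12787}$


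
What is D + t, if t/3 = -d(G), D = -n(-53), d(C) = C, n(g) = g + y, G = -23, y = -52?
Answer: 174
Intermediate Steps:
n(g) = -52 + g (n(g) = g - 52 = -52 + g)
D = 105 (D = -(-52 - 53) = -1*(-105) = 105)
t = 69 (t = 3*(-1*(-23)) = 3*23 = 69)
D + t = 105 + 69 = 174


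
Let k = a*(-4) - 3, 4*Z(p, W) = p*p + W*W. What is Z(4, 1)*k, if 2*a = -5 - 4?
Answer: 255/4 ≈ 63.750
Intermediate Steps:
a = -9/2 (a = (-5 - 4)/2 = (1/2)*(-9) = -9/2 ≈ -4.5000)
Z(p, W) = W**2/4 + p**2/4 (Z(p, W) = (p*p + W*W)/4 = (p**2 + W**2)/4 = (W**2 + p**2)/4 = W**2/4 + p**2/4)
k = 15 (k = -9/2*(-4) - 3 = 18 - 3 = 15)
Z(4, 1)*k = ((1/4)*1**2 + (1/4)*4**2)*15 = ((1/4)*1 + (1/4)*16)*15 = (1/4 + 4)*15 = (17/4)*15 = 255/4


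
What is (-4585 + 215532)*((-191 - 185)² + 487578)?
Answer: 132675959438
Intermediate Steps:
(-4585 + 215532)*((-191 - 185)² + 487578) = 210947*((-376)² + 487578) = 210947*(141376 + 487578) = 210947*628954 = 132675959438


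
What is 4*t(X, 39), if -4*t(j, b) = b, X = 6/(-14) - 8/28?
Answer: -39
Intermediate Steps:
X = -5/7 (X = 6*(-1/14) - 8*1/28 = -3/7 - 2/7 = -5/7 ≈ -0.71429)
t(j, b) = -b/4
4*t(X, 39) = 4*(-¼*39) = 4*(-39/4) = -39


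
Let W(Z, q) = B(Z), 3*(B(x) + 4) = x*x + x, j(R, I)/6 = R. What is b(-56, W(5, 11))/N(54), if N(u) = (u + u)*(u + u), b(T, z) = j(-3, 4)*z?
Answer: -1/108 ≈ -0.0092593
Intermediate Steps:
j(R, I) = 6*R
B(x) = -4 + x/3 + x**2/3 (B(x) = -4 + (x*x + x)/3 = -4 + (x**2 + x)/3 = -4 + (x + x**2)/3 = -4 + (x/3 + x**2/3) = -4 + x/3 + x**2/3)
W(Z, q) = -4 + Z/3 + Z**2/3
b(T, z) = -18*z (b(T, z) = (6*(-3))*z = -18*z)
N(u) = 4*u**2 (N(u) = (2*u)*(2*u) = 4*u**2)
b(-56, W(5, 11))/N(54) = (-18*(-4 + (1/3)*5 + (1/3)*5**2))/((4*54**2)) = (-18*(-4 + 5/3 + (1/3)*25))/((4*2916)) = -18*(-4 + 5/3 + 25/3)/11664 = -18*6*(1/11664) = -108*1/11664 = -1/108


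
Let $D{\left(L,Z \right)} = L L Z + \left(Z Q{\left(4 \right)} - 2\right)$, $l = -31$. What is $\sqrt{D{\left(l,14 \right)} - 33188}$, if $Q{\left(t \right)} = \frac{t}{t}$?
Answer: $i \sqrt{19722} \approx 140.44 i$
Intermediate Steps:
$Q{\left(t \right)} = 1$
$D{\left(L,Z \right)} = -2 + Z + Z L^{2}$ ($D{\left(L,Z \right)} = L L Z + \left(Z 1 - 2\right) = L^{2} Z + \left(Z - 2\right) = Z L^{2} + \left(-2 + Z\right) = -2 + Z + Z L^{2}$)
$\sqrt{D{\left(l,14 \right)} - 33188} = \sqrt{\left(-2 + 14 + 14 \left(-31\right)^{2}\right) - 33188} = \sqrt{\left(-2 + 14 + 14 \cdot 961\right) - 33188} = \sqrt{\left(-2 + 14 + 13454\right) - 33188} = \sqrt{13466 - 33188} = \sqrt{-19722} = i \sqrt{19722}$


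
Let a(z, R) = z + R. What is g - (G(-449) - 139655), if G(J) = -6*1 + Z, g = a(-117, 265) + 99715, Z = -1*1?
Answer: 239525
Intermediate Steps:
a(z, R) = R + z
Z = -1
g = 99863 (g = (265 - 117) + 99715 = 148 + 99715 = 99863)
G(J) = -7 (G(J) = -6*1 - 1 = -6 - 1 = -7)
g - (G(-449) - 139655) = 99863 - (-7 - 139655) = 99863 - 1*(-139662) = 99863 + 139662 = 239525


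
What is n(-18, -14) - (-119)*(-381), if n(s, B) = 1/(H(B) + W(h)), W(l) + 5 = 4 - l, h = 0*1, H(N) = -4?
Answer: -226696/5 ≈ -45339.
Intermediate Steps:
h = 0
W(l) = -1 - l (W(l) = -5 + (4 - l) = -1 - l)
n(s, B) = -1/5 (n(s, B) = 1/(-4 + (-1 - 1*0)) = 1/(-4 + (-1 + 0)) = 1/(-4 - 1) = 1/(-5) = -1/5)
n(-18, -14) - (-119)*(-381) = -1/5 - (-119)*(-381) = -1/5 - 119*381 = -1/5 - 45339 = -226696/5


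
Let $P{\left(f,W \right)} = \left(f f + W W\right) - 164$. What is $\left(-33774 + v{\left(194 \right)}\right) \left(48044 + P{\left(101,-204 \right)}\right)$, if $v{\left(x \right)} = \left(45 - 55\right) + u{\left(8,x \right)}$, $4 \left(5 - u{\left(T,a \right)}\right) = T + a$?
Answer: $- \frac{6745399323}{2} \approx -3.3727 \cdot 10^{9}$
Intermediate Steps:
$u{\left(T,a \right)} = 5 - \frac{T}{4} - \frac{a}{4}$ ($u{\left(T,a \right)} = 5 - \frac{T + a}{4} = 5 - \left(\frac{T}{4} + \frac{a}{4}\right) = 5 - \frac{T}{4} - \frac{a}{4}$)
$P{\left(f,W \right)} = -164 + W^{2} + f^{2}$ ($P{\left(f,W \right)} = \left(f^{2} + W^{2}\right) - 164 = \left(W^{2} + f^{2}\right) - 164 = -164 + W^{2} + f^{2}$)
$v{\left(x \right)} = -7 - \frac{x}{4}$ ($v{\left(x \right)} = \left(45 - 55\right) - \left(-3 + \frac{x}{4}\right) = -10 - \left(-3 + \frac{x}{4}\right) = -7 - \frac{x}{4}$)
$\left(-33774 + v{\left(194 \right)}\right) \left(48044 + P{\left(101,-204 \right)}\right) = \left(-33774 - \frac{111}{2}\right) \left(48044 + \left(-164 + \left(-204\right)^{2} + 101^{2}\right)\right) = \left(-33774 - \frac{111}{2}\right) \left(48044 + \left(-164 + 41616 + 10201\right)\right) = \left(-33774 - \frac{111}{2}\right) \left(48044 + 51653\right) = \left(- \frac{67659}{2}\right) 99697 = - \frac{6745399323}{2}$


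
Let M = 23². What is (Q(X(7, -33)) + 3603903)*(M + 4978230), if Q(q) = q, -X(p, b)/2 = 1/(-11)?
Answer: 197372619417665/11 ≈ 1.7943e+13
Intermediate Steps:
X(p, b) = 2/11 (X(p, b) = -2/(-11) = -2*(-1/11) = 2/11)
M = 529
(Q(X(7, -33)) + 3603903)*(M + 4978230) = (2/11 + 3603903)*(529 + 4978230) = (39642935/11)*4978759 = 197372619417665/11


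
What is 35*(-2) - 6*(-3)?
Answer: -52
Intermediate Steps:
35*(-2) - 6*(-3) = -70 + 18 = -52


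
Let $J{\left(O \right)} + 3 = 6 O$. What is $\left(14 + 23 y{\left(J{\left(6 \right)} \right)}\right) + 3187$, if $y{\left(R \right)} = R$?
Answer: $3960$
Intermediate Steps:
$J{\left(O \right)} = -3 + 6 O$
$\left(14 + 23 y{\left(J{\left(6 \right)} \right)}\right) + 3187 = \left(14 + 23 \left(-3 + 6 \cdot 6\right)\right) + 3187 = \left(14 + 23 \left(-3 + 36\right)\right) + 3187 = \left(14 + 23 \cdot 33\right) + 3187 = \left(14 + 759\right) + 3187 = 773 + 3187 = 3960$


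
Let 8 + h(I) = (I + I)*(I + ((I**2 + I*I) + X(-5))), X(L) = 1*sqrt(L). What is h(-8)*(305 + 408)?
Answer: -1374664 - 11408*I*sqrt(5) ≈ -1.3747e+6 - 25509.0*I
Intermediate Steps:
X(L) = sqrt(L)
h(I) = -8 + 2*I*(I + 2*I**2 + I*sqrt(5)) (h(I) = -8 + (I + I)*(I + ((I**2 + I*I) + sqrt(-5))) = -8 + (2*I)*(I + ((I**2 + I**2) + I*sqrt(5))) = -8 + (2*I)*(I + (2*I**2 + I*sqrt(5))) = -8 + (2*I)*(I + 2*I**2 + I*sqrt(5)) = -8 + 2*I*(I + 2*I**2 + I*sqrt(5)))
h(-8)*(305 + 408) = (-8 + 2*(-8)**2 + 4*(-8)**3 + 2*I*(-8)*sqrt(5))*(305 + 408) = (-8 + 2*64 + 4*(-512) - 16*I*sqrt(5))*713 = (-8 + 128 - 2048 - 16*I*sqrt(5))*713 = (-1928 - 16*I*sqrt(5))*713 = -1374664 - 11408*I*sqrt(5)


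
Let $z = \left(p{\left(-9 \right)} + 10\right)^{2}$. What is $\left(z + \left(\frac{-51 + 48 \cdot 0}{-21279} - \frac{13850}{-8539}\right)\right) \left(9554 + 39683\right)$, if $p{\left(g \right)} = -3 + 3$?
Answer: $\frac{303058457468381}{60567127} \approx 5.0037 \cdot 10^{6}$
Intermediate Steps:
$p{\left(g \right)} = 0$
$z = 100$ ($z = \left(0 + 10\right)^{2} = 10^{2} = 100$)
$\left(z + \left(\frac{-51 + 48 \cdot 0}{-21279} - \frac{13850}{-8539}\right)\right) \left(9554 + 39683\right) = \left(100 + \left(\frac{-51 + 48 \cdot 0}{-21279} - \frac{13850}{-8539}\right)\right) \left(9554 + 39683\right) = \left(100 + \left(\left(-51 + 0\right) \left(- \frac{1}{21279}\right) - - \frac{13850}{8539}\right)\right) 49237 = \left(100 + \left(\left(-51\right) \left(- \frac{1}{21279}\right) + \frac{13850}{8539}\right)\right) 49237 = \left(100 + \left(\frac{17}{7093} + \frac{13850}{8539}\right)\right) 49237 = \left(100 + \frac{98383213}{60567127}\right) 49237 = \frac{6155095913}{60567127} \cdot 49237 = \frac{303058457468381}{60567127}$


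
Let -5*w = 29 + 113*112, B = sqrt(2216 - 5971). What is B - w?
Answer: 2537 + I*sqrt(3755) ≈ 2537.0 + 61.278*I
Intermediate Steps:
B = I*sqrt(3755) (B = sqrt(-3755) = I*sqrt(3755) ≈ 61.278*I)
w = -2537 (w = -(29 + 113*112)/5 = -(29 + 12656)/5 = -1/5*12685 = -2537)
B - w = I*sqrt(3755) - 1*(-2537) = I*sqrt(3755) + 2537 = 2537 + I*sqrt(3755)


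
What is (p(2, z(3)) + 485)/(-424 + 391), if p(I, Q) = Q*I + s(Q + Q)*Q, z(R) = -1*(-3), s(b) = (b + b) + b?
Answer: -545/33 ≈ -16.515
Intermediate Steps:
s(b) = 3*b (s(b) = 2*b + b = 3*b)
z(R) = 3
p(I, Q) = 6*Q**2 + I*Q (p(I, Q) = Q*I + (3*(Q + Q))*Q = I*Q + (3*(2*Q))*Q = I*Q + (6*Q)*Q = I*Q + 6*Q**2 = 6*Q**2 + I*Q)
(p(2, z(3)) + 485)/(-424 + 391) = (3*(2 + 6*3) + 485)/(-424 + 391) = (3*(2 + 18) + 485)/(-33) = (3*20 + 485)*(-1/33) = (60 + 485)*(-1/33) = 545*(-1/33) = -545/33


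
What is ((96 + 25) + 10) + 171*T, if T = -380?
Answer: -64849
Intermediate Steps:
((96 + 25) + 10) + 171*T = ((96 + 25) + 10) + 171*(-380) = (121 + 10) - 64980 = 131 - 64980 = -64849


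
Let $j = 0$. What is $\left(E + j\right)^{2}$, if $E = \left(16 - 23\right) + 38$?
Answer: $961$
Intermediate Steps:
$E = 31$ ($E = -7 + 38 = 31$)
$\left(E + j\right)^{2} = \left(31 + 0\right)^{2} = 31^{2} = 961$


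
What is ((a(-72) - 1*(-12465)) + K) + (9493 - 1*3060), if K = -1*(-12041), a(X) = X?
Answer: 30867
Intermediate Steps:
K = 12041
((a(-72) - 1*(-12465)) + K) + (9493 - 1*3060) = ((-72 - 1*(-12465)) + 12041) + (9493 - 1*3060) = ((-72 + 12465) + 12041) + (9493 - 3060) = (12393 + 12041) + 6433 = 24434 + 6433 = 30867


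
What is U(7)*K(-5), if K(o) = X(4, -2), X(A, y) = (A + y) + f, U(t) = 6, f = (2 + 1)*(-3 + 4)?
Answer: 30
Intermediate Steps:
f = 3 (f = 3*1 = 3)
X(A, y) = 3 + A + y (X(A, y) = (A + y) + 3 = 3 + A + y)
K(o) = 5 (K(o) = 3 + 4 - 2 = 5)
U(7)*K(-5) = 6*5 = 30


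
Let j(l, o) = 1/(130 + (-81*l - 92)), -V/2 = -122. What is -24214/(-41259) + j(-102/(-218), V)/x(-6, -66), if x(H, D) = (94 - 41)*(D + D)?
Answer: 619638451/1058375868 ≈ 0.58546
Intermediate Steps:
V = 244 (V = -2*(-122) = 244)
x(H, D) = 106*D (x(H, D) = 53*(2*D) = 106*D)
j(l, o) = 1/(38 - 81*l) (j(l, o) = 1/(130 + (-92 - 81*l)) = 1/(38 - 81*l))
-24214/(-41259) + j(-102/(-218), V)/x(-6, -66) = -24214/(-41259) + (-1/(-38 + 81*(-102/(-218))))/((106*(-66))) = -24214*(-1/41259) - 1/(-38 + 81*(-102*(-1/218)))/(-6996) = 24214/41259 - 1/(-38 + 81*(51/109))*(-1/6996) = 24214/41259 - 1/(-38 + 4131/109)*(-1/6996) = 24214/41259 - 1/(-11/109)*(-1/6996) = 24214/41259 - 1*(-109/11)*(-1/6996) = 24214/41259 + (109/11)*(-1/6996) = 24214/41259 - 109/76956 = 619638451/1058375868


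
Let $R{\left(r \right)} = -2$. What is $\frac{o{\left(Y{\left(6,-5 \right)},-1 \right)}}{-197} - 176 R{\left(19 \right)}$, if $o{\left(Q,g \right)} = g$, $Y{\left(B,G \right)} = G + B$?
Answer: $\frac{69345}{197} \approx 352.0$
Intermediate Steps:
$Y{\left(B,G \right)} = B + G$
$\frac{o{\left(Y{\left(6,-5 \right)},-1 \right)}}{-197} - 176 R{\left(19 \right)} = - \frac{1}{-197} - -352 = \left(-1\right) \left(- \frac{1}{197}\right) + 352 = \frac{1}{197} + 352 = \frac{69345}{197}$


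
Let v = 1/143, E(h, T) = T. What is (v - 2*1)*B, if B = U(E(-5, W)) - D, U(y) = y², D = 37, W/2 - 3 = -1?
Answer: 5985/143 ≈ 41.853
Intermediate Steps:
W = 4 (W = 6 + 2*(-1) = 6 - 2 = 4)
v = 1/143 ≈ 0.0069930
B = -21 (B = 4² - 1*37 = 16 - 37 = -21)
(v - 2*1)*B = (1/143 - 2*1)*(-21) = (1/143 - 2)*(-21) = -285/143*(-21) = 5985/143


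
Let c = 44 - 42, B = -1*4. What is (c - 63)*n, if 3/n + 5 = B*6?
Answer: 183/29 ≈ 6.3103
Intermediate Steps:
B = -4
n = -3/29 (n = 3/(-5 - 4*6) = 3/(-5 - 24) = 3/(-29) = 3*(-1/29) = -3/29 ≈ -0.10345)
c = 2
(c - 63)*n = (2 - 63)*(-3/29) = -61*(-3/29) = 183/29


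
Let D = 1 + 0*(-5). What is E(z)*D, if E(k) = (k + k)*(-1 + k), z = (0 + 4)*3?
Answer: 264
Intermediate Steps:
z = 12 (z = 4*3 = 12)
D = 1 (D = 1 + 0 = 1)
E(k) = 2*k*(-1 + k) (E(k) = (2*k)*(-1 + k) = 2*k*(-1 + k))
E(z)*D = (2*12*(-1 + 12))*1 = (2*12*11)*1 = 264*1 = 264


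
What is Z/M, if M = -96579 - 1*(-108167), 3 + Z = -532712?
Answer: -532715/11588 ≈ -45.971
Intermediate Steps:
Z = -532715 (Z = -3 - 532712 = -532715)
M = 11588 (M = -96579 + 108167 = 11588)
Z/M = -532715/11588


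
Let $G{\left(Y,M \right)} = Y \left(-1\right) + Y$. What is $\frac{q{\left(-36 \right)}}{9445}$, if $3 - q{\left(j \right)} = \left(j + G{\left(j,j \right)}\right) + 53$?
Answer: $- \frac{14}{9445} \approx -0.0014823$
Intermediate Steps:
$G{\left(Y,M \right)} = 0$ ($G{\left(Y,M \right)} = - Y + Y = 0$)
$q{\left(j \right)} = -50 - j$ ($q{\left(j \right)} = 3 - \left(\left(j + 0\right) + 53\right) = 3 - \left(j + 53\right) = 3 - \left(53 + j\right) = -50 - j$)
$\frac{q{\left(-36 \right)}}{9445} = \frac{-50 - -36}{9445} = \left(-50 + 36\right) \frac{1}{9445} = \left(-14\right) \frac{1}{9445} = - \frac{14}{9445}$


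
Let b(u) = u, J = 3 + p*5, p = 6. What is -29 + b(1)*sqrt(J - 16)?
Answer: -29 + sqrt(17) ≈ -24.877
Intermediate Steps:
J = 33 (J = 3 + 6*5 = 3 + 30 = 33)
-29 + b(1)*sqrt(J - 16) = -29 + 1*sqrt(33 - 16) = -29 + 1*sqrt(17) = -29 + sqrt(17)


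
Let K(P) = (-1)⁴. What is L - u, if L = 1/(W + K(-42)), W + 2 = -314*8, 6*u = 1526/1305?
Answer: -1921334/9838395 ≈ -0.19529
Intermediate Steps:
u = 763/3915 (u = (1526/1305)/6 = (1526*(1/1305))/6 = (⅙)*(1526/1305) = 763/3915 ≈ 0.19489)
W = -2514 (W = -2 - 314*8 = -2 - 2512 = -2514)
K(P) = 1
L = -1/2513 (L = 1/(-2514 + 1) = 1/(-2513) = -1/2513 ≈ -0.00039793)
L - u = -1/2513 - 1*763/3915 = -1/2513 - 763/3915 = -1921334/9838395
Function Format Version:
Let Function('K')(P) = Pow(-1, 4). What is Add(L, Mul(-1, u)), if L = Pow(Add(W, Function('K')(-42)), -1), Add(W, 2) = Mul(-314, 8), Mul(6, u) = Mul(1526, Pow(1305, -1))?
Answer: Rational(-1921334, 9838395) ≈ -0.19529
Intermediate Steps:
u = Rational(763, 3915) (u = Mul(Rational(1, 6), Mul(1526, Pow(1305, -1))) = Mul(Rational(1, 6), Mul(1526, Rational(1, 1305))) = Mul(Rational(1, 6), Rational(1526, 1305)) = Rational(763, 3915) ≈ 0.19489)
W = -2514 (W = Add(-2, Mul(-314, 8)) = Add(-2, -2512) = -2514)
Function('K')(P) = 1
L = Rational(-1, 2513) (L = Pow(Add(-2514, 1), -1) = Pow(-2513, -1) = Rational(-1, 2513) ≈ -0.00039793)
Add(L, Mul(-1, u)) = Add(Rational(-1, 2513), Mul(-1, Rational(763, 3915))) = Add(Rational(-1, 2513), Rational(-763, 3915)) = Rational(-1921334, 9838395)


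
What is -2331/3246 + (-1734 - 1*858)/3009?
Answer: -1714179/1085246 ≈ -1.5795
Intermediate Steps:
-2331/3246 + (-1734 - 1*858)/3009 = -2331*1/3246 + (-1734 - 858)*(1/3009) = -777/1082 - 2592*1/3009 = -777/1082 - 864/1003 = -1714179/1085246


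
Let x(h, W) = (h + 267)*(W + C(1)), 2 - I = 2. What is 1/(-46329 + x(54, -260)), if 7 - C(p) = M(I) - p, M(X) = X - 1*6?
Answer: -1/125295 ≈ -7.9812e-6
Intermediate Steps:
I = 0 (I = 2 - 1*2 = 2 - 2 = 0)
M(X) = -6 + X (M(X) = X - 6 = -6 + X)
C(p) = 13 + p (C(p) = 7 - ((-6 + 0) - p) = 7 - (-6 - p) = 7 + (6 + p) = 13 + p)
x(h, W) = (14 + W)*(267 + h) (x(h, W) = (h + 267)*(W + (13 + 1)) = (267 + h)*(W + 14) = (267 + h)*(14 + W) = (14 + W)*(267 + h))
1/(-46329 + x(54, -260)) = 1/(-46329 + (3738 + 14*54 + 267*(-260) - 260*54)) = 1/(-46329 + (3738 + 756 - 69420 - 14040)) = 1/(-46329 - 78966) = 1/(-125295) = -1/125295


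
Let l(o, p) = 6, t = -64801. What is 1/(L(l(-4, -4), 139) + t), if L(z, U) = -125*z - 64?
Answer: -1/65615 ≈ -1.5240e-5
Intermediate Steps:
L(z, U) = -64 - 125*z
1/(L(l(-4, -4), 139) + t) = 1/((-64 - 125*6) - 64801) = 1/((-64 - 750) - 64801) = 1/(-814 - 64801) = 1/(-65615) = -1/65615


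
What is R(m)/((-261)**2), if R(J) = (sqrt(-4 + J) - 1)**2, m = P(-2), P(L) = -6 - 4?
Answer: (1 - I*sqrt(14))**2/68121 ≈ -0.00019084 - 0.00010985*I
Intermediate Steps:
P(L) = -10
m = -10
R(J) = (-1 + sqrt(-4 + J))**2
R(m)/((-261)**2) = (-1 + sqrt(-4 - 10))**2/((-261)**2) = (-1 + sqrt(-14))**2/68121 = (-1 + I*sqrt(14))**2*(1/68121) = (-1 + I*sqrt(14))**2/68121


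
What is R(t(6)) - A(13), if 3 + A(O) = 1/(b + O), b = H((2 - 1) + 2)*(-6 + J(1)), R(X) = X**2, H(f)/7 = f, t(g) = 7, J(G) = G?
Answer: 4785/92 ≈ 52.011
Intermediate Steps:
H(f) = 7*f
b = -105 (b = (7*((2 - 1) + 2))*(-6 + 1) = (7*(1 + 2))*(-5) = (7*3)*(-5) = 21*(-5) = -105)
A(O) = -3 + 1/(-105 + O)
R(t(6)) - A(13) = 7**2 - (316 - 3*13)/(-105 + 13) = 49 - (316 - 39)/(-92) = 49 - (-1)*277/92 = 49 - 1*(-277/92) = 49 + 277/92 = 4785/92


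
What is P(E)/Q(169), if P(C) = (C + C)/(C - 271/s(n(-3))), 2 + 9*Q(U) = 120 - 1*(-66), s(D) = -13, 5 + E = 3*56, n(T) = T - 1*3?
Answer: 19071/219880 ≈ 0.086734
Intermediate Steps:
n(T) = -3 + T (n(T) = T - 3 = -3 + T)
E = 163 (E = -5 + 3*56 = -5 + 168 = 163)
Q(U) = 184/9 (Q(U) = -2/9 + (120 - 1*(-66))/9 = -2/9 + (120 + 66)/9 = -2/9 + (1/9)*186 = -2/9 + 62/3 = 184/9)
P(C) = 2*C/(271/13 + C) (P(C) = (C + C)/(C - 271/(-13)) = (2*C)/(C - 271*(-1/13)) = (2*C)/(C + 271/13) = (2*C)/(271/13 + C) = 2*C/(271/13 + C))
P(E)/Q(169) = (26*163/(271 + 13*163))/(184/9) = (26*163/(271 + 2119))*(9/184) = (26*163/2390)*(9/184) = (26*163*(1/2390))*(9/184) = (2119/1195)*(9/184) = 19071/219880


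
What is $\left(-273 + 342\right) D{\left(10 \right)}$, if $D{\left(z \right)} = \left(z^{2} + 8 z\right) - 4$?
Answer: $12144$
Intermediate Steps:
$D{\left(z \right)} = -4 + z^{2} + 8 z$
$\left(-273 + 342\right) D{\left(10 \right)} = \left(-273 + 342\right) \left(-4 + 10^{2} + 8 \cdot 10\right) = 69 \left(-4 + 100 + 80\right) = 69 \cdot 176 = 12144$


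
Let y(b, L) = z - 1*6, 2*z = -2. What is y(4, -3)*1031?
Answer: -7217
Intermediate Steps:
z = -1 (z = (½)*(-2) = -1)
y(b, L) = -7 (y(b, L) = -1 - 1*6 = -1 - 6 = -7)
y(4, -3)*1031 = -7*1031 = -7217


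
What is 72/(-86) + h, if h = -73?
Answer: -3175/43 ≈ -73.837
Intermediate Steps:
72/(-86) + h = 72/(-86) - 73 = -1/86*72 - 73 = -36/43 - 73 = -3175/43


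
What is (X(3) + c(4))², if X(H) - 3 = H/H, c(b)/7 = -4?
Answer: 576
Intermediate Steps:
c(b) = -28 (c(b) = 7*(-4) = -28)
X(H) = 4 (X(H) = 3 + H/H = 3 + 1 = 4)
(X(3) + c(4))² = (4 - 28)² = (-24)² = 576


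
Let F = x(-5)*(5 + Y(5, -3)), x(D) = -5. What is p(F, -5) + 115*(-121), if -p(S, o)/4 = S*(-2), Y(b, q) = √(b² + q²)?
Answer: -14115 - 40*√34 ≈ -14348.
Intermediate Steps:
F = -25 - 5*√34 (F = -5*(5 + √(5² + (-3)²)) = -5*(5 + √(25 + 9)) = -5*(5 + √34) = -25 - 5*√34 ≈ -54.155)
p(S, o) = 8*S (p(S, o) = -4*S*(-2) = -(-8)*S = 8*S)
p(F, -5) + 115*(-121) = 8*(-25 - 5*√34) + 115*(-121) = (-200 - 40*√34) - 13915 = -14115 - 40*√34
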